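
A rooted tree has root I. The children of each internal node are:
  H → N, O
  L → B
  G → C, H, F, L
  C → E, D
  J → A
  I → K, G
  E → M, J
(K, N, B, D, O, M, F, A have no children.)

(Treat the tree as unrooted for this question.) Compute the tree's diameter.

BFS from N reaches A last, at distance 6; BFS from A confirms no node is farther.
Path: N – H – G – C – E – J – A.

6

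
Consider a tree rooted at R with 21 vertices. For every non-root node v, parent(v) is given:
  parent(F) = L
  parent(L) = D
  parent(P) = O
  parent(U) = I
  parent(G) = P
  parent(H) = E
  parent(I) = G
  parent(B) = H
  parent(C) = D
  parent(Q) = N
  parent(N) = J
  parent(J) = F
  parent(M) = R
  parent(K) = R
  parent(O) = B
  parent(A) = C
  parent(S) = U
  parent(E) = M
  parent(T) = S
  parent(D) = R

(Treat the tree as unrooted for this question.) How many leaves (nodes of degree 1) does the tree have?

4

Degree-1 nodes: A, K, Q, T — 4 of them.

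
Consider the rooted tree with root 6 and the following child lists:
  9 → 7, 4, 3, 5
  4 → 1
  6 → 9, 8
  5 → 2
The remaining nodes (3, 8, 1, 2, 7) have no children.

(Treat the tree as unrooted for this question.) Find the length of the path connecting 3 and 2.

3

3 - 9 - 5 - 2: 3 edges.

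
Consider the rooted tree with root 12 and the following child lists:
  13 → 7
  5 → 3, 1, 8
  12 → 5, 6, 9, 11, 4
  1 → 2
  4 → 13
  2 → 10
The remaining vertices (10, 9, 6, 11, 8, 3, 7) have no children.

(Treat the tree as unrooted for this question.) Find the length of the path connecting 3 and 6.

Walking from 3: 3–5–12–6. Length 3.

3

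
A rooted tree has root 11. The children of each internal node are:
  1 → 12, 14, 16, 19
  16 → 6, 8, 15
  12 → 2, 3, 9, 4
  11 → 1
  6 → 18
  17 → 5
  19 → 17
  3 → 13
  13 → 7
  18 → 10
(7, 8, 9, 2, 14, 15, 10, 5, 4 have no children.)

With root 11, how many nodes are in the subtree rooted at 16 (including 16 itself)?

6

The subtree rooted at 16 contains: 16, 8, 6, 15, 18, 10 — 6 nodes.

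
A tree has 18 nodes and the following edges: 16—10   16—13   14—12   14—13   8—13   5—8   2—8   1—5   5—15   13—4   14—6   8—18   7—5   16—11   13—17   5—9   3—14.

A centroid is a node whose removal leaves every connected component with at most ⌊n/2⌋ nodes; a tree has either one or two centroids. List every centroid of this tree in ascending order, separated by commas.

13

Removing 13 splits the tree into components of sizes 8, 4, 3, 1, 1; the largest is 8 ≤ ⌊18/2⌋ = 9.
Every other node leaves some component of size > 9, so the centroid is unique.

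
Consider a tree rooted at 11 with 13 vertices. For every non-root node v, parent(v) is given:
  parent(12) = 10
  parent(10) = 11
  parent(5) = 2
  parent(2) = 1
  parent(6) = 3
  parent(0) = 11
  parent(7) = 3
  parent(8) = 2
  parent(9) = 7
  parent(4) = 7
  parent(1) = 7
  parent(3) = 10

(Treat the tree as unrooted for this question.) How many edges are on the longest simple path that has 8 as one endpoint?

7

A farthest node from 8 is 0.
The path 8-2-1-7-3-10-11-0 has 7 edges.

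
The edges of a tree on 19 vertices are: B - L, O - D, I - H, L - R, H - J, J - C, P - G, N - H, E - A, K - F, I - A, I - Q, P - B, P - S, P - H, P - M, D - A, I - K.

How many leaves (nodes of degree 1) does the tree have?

Exactly 10 nodes have a single neighbour: C, E, F, G, M, N, O, Q, R, S.

10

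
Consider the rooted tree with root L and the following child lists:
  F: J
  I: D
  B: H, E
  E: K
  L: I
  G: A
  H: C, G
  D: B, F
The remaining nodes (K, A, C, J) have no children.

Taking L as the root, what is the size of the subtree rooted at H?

The subtree rooted at H contains: H, G, C, A — 4 nodes.

4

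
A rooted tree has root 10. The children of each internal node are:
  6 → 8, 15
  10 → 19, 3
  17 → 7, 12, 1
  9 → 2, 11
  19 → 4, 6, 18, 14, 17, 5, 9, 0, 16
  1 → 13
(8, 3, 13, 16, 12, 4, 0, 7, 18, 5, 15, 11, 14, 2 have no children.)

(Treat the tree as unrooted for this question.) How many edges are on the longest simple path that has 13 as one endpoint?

5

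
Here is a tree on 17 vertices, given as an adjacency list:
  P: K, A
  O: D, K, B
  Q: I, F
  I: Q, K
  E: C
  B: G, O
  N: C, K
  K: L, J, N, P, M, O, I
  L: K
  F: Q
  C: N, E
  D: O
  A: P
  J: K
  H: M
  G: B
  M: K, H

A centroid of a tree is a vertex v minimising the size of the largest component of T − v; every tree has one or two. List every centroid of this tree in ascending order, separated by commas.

K

If K is removed the pieces have sizes 4, 3, 3, 2, 2, 1, 1, all ≤ ⌊17/2⌋ = 8.
Every other node leaves some component of size > 8, so the centroid is unique.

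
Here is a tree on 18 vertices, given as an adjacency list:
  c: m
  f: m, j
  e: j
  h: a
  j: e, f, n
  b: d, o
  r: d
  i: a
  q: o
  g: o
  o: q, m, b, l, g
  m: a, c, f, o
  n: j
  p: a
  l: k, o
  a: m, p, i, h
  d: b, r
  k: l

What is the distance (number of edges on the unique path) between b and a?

3

Walking from b: b–o–m–a. Length 3.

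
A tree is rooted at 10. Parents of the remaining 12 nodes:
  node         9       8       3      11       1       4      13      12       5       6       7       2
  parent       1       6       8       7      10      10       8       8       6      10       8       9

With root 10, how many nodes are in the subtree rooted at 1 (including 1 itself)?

1's subtree: {1, 9, 2}, size 3.

3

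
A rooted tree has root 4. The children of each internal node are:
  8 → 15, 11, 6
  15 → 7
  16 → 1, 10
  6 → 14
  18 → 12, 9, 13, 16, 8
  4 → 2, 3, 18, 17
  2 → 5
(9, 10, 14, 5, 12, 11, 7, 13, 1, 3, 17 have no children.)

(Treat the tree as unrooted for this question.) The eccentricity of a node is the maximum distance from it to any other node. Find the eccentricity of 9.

4

A farthest node from 9 is 14 (7, 5 also at distance 4).
The path 9–18–8–6–14 has 4 edges.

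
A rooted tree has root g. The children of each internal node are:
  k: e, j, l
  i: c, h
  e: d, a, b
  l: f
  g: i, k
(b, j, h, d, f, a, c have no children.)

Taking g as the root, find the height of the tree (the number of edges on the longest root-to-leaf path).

3

A deepest node is f, reached by g–k–l–f.
That path has 3 edges, so the height is 3.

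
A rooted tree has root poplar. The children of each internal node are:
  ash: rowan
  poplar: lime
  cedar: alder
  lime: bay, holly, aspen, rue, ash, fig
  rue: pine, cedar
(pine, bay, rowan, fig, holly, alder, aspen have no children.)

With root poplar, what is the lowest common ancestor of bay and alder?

Path bay→root: bay lime poplar; path alder→root: alder cedar rue lime poplar.
First common node: lime.

lime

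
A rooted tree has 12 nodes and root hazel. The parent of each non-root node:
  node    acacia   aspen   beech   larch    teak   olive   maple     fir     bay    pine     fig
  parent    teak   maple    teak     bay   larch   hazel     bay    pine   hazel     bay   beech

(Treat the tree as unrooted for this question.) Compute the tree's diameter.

A longest path is fig – beech – teak – larch – bay – hazel – olive, with 6 edges.

6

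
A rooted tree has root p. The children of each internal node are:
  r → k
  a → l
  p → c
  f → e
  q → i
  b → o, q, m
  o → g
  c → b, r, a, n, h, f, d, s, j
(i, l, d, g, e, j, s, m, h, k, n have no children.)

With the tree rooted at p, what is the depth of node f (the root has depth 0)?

2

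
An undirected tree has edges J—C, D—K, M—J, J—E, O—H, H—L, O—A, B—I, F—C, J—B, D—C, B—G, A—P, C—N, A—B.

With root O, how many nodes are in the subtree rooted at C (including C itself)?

C's subtree: {C, N, F, D, K}, size 5.

5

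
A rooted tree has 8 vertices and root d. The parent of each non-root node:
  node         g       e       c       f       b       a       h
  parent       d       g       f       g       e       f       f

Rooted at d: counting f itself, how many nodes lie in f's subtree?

4

f's subtree: {f, h, a, c}, size 4.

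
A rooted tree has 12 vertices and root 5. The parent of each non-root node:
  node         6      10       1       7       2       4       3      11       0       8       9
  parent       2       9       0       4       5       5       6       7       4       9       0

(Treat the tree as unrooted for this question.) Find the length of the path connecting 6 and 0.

4

Walking from 6: 6 - 2 - 5 - 4 - 0. Length 4.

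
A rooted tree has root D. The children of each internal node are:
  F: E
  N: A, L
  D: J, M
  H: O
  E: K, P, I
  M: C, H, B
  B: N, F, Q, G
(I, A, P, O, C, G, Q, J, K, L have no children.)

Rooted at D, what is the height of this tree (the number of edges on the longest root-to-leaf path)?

5

I sits deepest: D-M-B-F-E-I — 5 edges from the root.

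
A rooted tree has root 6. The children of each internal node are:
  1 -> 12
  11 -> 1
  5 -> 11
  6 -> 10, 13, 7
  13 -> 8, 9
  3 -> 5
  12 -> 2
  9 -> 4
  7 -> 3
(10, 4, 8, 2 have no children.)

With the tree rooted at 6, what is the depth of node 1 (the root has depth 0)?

Climbing from 1 to the root: 1 – 11 – 5 – 3 – 7 – 6. That's 5 steps.

5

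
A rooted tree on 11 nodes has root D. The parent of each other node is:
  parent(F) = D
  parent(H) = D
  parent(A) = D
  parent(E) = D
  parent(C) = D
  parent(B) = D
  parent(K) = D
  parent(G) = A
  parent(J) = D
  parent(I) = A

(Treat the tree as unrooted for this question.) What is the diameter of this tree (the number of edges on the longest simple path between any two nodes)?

3

BFS from G reaches F last, at distance 3; BFS from F confirms no node is farther.
Path: G - A - D - F.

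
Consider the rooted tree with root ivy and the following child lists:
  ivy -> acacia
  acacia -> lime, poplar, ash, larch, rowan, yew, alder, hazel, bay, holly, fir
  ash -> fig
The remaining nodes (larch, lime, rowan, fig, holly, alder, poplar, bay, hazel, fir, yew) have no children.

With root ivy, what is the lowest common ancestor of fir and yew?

Ancestors of fir (toward the root): fir, acacia, ivy.
Ancestors of yew: yew, acacia, ivy.
The deepest node appearing in both lists is acacia.

acacia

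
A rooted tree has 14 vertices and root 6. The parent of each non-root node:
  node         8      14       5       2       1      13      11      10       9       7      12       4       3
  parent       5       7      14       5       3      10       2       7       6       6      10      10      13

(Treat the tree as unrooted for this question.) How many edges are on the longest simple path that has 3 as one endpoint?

The node farthest from 3 is 11, via 3-13-10-7-14-5-2-11 — 7 edges.

7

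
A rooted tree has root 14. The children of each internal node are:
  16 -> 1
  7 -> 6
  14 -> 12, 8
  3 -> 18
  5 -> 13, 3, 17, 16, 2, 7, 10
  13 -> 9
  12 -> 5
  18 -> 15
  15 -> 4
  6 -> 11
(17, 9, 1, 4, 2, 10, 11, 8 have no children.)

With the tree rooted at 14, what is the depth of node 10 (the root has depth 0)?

Climbing from 10 to the root: 10–5–12–14. That's 3 steps.

3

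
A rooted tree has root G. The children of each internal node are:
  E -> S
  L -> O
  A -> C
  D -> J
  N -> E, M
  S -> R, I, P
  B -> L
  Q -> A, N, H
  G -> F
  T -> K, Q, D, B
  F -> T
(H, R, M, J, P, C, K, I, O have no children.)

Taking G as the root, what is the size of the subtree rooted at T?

Descendants of T (including itself): T, Q, D, B, K, N, A, H, J, L, E, M, C, O, S, P, I, R. That's 18.

18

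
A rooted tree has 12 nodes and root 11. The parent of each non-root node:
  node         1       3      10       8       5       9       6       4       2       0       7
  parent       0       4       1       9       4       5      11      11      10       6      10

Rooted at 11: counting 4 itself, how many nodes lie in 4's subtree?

5

Descendants of 4 (including itself): 4, 5, 3, 9, 8. That's 5.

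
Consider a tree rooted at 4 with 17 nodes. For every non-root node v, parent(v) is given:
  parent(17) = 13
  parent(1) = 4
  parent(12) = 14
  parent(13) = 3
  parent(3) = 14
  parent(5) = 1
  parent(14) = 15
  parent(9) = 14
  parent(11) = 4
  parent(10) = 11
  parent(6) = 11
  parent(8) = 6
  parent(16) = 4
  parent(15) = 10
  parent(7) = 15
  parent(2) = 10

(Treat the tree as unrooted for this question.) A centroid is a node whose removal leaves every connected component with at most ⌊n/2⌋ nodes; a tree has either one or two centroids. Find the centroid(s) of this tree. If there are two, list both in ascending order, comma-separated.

Removing 10 splits the tree into components of sizes 8, 7, 1; the largest is 8 ≤ ⌊17/2⌋ = 8.
No neighbour of 10 does as well, so 10 is the unique centroid.

10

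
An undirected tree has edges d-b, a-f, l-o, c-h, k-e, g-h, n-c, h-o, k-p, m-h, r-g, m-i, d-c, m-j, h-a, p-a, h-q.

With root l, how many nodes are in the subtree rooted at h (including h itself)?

16

Descendants of h (including itself): h, m, a, c, q, g, i, j, p, f, n, d, r, k, b, e. That's 16.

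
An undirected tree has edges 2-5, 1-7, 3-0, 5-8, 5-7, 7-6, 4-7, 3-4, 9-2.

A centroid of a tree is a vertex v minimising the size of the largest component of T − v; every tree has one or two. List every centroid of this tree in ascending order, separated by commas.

7

Delete 7: the remaining components have sizes 4, 3, 1, 1. Max 4 ≤ 5, so 7 is a centroid.
Every other node leaves some component of size > 5, so the centroid is unique.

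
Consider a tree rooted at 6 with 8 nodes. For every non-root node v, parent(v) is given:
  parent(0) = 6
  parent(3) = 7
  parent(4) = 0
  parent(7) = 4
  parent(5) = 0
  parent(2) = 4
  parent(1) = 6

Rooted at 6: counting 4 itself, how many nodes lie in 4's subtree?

The subtree rooted at 4 contains: 4, 2, 7, 3 — 4 nodes.

4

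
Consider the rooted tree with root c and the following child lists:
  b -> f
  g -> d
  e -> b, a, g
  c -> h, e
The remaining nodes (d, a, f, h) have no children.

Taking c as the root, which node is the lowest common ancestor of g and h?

c

Path g→root: g e c; path h→root: h c.
First common node: c.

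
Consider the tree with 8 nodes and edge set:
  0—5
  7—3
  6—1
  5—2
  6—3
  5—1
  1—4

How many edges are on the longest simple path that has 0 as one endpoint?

The node farthest from 0 is 7, via 0–5–1–6–3–7 — 5 edges.

5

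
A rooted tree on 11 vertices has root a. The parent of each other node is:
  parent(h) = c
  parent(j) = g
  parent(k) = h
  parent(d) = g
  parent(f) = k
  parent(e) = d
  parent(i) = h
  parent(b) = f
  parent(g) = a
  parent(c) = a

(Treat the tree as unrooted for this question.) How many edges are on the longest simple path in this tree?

8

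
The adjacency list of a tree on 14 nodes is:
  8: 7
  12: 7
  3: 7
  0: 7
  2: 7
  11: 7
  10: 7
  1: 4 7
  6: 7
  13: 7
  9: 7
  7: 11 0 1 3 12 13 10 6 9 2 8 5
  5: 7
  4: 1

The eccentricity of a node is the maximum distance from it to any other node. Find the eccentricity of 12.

3

The node farthest from 12 is 4, via 12–7–1–4 — 3 edges.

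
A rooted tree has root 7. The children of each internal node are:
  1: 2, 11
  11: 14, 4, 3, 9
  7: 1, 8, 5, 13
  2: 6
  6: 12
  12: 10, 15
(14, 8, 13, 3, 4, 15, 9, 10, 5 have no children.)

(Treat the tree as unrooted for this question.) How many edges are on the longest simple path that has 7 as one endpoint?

A farthest node from 7 is 10 (15 also at distance 5).
The path 7–1–2–6–12–10 has 5 edges.

5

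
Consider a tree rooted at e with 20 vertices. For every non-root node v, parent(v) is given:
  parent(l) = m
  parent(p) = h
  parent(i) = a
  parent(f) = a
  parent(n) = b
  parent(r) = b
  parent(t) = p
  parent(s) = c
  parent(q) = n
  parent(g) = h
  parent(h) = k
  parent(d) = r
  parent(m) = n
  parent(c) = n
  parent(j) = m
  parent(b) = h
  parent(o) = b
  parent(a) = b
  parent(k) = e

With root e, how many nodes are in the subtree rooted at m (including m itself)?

3

m's subtree: {m, l, j}, size 3.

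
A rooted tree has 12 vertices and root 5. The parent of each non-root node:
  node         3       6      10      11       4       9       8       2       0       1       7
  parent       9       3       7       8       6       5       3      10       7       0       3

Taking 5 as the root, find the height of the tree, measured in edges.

5

The longest root-to-leaf path is 5–9–3–7–0–1 (5 edges).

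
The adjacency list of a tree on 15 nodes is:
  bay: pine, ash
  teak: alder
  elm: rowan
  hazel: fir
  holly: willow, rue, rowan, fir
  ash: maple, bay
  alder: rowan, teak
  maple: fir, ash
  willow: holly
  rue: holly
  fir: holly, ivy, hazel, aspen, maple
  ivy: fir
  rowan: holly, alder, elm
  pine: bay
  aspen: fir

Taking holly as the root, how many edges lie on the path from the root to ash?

3

holly → fir → maple → ash — 3 edges.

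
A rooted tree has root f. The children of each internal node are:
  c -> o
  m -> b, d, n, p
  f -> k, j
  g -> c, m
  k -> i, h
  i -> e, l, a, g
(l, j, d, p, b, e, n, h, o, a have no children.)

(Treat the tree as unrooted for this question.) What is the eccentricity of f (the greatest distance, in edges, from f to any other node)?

5

The node farthest from f is p (b, n, o, d also at distance 5), via f–k–i–g–m–p — 5 edges.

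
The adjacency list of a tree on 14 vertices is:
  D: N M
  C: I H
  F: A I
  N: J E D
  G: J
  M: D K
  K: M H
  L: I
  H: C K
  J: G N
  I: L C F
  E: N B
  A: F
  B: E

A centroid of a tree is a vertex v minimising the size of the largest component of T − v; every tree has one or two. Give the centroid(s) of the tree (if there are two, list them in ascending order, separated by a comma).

Removing M splits the tree into components of sizes 7, 6; the largest is 7 ≤ ⌊14/2⌋ = 7.
K is adjacent to M and is also a centroid (the largest component after removing it is likewise 7).

K, M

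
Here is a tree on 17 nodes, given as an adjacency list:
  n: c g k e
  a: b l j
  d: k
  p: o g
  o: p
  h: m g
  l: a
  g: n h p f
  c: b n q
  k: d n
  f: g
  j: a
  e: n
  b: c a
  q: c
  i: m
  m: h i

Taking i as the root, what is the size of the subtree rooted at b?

4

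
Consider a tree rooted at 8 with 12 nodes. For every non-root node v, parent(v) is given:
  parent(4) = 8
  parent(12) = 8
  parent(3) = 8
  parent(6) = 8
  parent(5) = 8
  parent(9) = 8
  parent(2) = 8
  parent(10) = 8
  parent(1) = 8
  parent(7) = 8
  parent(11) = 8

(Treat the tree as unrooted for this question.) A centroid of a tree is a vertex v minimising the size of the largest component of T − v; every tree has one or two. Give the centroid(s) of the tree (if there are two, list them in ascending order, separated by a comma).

Delete 8: the remaining components have sizes 1, 1, 1, 1, 1, 1, 1, 1, 1, 1, 1. Max 1 ≤ 6, so 8 is a centroid.
No neighbour of 8 does as well, so 8 is the unique centroid.

8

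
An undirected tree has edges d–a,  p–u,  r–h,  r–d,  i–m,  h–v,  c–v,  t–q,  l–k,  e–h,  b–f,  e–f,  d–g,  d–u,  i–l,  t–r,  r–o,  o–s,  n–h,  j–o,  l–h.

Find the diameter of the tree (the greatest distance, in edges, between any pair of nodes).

7

Starting from m, a farthest node is p at distance 7.
One longest path: m–i–l–h–r–d–u–p.
So the diameter is 7.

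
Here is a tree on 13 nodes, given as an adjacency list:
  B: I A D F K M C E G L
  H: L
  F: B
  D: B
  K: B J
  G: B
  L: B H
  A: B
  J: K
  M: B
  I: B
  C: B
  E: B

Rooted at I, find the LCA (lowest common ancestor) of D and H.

Path D→root: D B I; path H→root: H L B I.
First common node: B.

B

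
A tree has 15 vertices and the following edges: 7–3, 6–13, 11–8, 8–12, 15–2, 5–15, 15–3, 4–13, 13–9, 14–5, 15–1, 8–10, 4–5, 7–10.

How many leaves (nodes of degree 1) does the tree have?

7

Exactly 7 nodes have a single neighbour: 1, 2, 6, 9, 11, 12, 14.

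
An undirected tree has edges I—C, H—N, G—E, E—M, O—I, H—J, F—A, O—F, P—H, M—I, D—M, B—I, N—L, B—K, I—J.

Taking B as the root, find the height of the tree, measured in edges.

The longest root-to-leaf path is B–I–J–H–N–L (5 edges).

5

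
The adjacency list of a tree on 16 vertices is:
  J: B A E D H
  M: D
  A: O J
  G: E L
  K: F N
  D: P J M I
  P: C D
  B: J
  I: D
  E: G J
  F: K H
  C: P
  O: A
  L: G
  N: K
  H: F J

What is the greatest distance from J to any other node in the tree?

4

Distances from J peak at 4, attained at N.
J–H–F–K–N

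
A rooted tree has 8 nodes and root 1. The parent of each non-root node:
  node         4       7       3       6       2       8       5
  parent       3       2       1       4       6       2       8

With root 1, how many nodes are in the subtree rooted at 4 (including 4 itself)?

4's subtree: {4, 6, 2, 8, 7, 5}, size 6.

6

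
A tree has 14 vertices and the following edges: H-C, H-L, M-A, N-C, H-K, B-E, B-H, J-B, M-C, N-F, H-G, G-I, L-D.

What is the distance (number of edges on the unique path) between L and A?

Walking from L: L–H–C–M–A. Length 4.

4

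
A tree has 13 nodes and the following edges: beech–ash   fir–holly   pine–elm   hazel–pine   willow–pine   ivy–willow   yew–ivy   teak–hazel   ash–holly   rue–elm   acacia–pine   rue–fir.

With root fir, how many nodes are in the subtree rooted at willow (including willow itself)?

Descendants of willow (including itself): willow, ivy, yew. That's 3.

3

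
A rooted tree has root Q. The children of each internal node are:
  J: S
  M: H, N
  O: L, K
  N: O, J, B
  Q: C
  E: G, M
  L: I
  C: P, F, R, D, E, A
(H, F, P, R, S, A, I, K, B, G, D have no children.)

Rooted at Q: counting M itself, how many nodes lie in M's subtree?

M's subtree: {M, N, H, J, O, B, S, L, K, I}, size 10.

10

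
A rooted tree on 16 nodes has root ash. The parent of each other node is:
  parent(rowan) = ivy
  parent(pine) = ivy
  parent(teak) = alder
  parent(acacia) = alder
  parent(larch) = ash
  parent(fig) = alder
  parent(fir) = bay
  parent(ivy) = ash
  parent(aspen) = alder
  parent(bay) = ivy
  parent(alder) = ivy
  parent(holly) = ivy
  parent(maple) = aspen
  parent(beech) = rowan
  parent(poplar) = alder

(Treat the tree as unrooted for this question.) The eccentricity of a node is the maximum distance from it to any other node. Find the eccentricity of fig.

Distances from fig peak at 4, attained at beech (larch, fir also at distance 4).
fig – alder – ivy – rowan – beech

4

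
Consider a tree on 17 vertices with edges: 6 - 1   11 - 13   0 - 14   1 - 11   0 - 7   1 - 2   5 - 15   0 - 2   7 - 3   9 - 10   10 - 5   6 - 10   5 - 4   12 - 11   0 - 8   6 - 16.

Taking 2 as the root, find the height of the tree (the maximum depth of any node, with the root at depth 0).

5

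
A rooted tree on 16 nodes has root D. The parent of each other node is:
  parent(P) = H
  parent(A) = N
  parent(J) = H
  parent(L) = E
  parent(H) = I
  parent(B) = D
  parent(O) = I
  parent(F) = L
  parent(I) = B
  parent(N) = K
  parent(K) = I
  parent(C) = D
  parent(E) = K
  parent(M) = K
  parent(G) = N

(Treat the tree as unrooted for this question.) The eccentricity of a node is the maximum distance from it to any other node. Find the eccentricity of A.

A farthest node from A is C.
The path A–N–K–I–B–D–C has 6 edges.

6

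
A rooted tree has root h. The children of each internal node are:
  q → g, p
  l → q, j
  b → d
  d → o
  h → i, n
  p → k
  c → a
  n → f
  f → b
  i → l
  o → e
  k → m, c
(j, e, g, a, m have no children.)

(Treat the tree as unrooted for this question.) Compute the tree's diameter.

13

Starting from e, a farthest node is a at distance 13.
One longest path: e – o – d – b – f – n – h – i – l – q – p – k – c – a.
So the diameter is 13.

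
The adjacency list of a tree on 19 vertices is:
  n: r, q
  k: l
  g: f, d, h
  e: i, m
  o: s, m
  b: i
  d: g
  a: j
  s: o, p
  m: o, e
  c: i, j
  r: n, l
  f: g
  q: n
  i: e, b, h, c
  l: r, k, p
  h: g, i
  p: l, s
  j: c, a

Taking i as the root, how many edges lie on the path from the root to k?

i → e → m → o → s → p → l → k — 7 edges.

7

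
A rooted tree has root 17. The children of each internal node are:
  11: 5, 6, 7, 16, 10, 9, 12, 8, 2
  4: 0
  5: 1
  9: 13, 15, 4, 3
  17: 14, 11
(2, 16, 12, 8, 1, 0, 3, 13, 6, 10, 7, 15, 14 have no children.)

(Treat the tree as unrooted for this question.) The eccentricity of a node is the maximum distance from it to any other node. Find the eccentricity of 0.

The node farthest from 0 is 14 (1 also at distance 5), via 0-4-9-11-17-14 — 5 edges.

5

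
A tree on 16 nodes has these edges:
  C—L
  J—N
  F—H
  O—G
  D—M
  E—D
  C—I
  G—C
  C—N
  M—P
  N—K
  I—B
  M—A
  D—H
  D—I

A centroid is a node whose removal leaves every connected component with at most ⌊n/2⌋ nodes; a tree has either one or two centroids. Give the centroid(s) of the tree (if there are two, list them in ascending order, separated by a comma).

I

Delete I: the remaining components have sizes 7, 7, 1. Max 7 ≤ 8, so I is a centroid.
Every other node leaves some component of size > 8, so the centroid is unique.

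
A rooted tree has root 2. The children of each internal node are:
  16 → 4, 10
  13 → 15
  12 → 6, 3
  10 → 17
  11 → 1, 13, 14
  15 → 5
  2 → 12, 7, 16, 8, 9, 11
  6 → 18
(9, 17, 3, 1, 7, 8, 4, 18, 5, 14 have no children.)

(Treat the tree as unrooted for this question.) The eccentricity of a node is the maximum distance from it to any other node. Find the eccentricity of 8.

5

A farthest node from 8 is 5.
The path 8-2-11-13-15-5 has 5 edges.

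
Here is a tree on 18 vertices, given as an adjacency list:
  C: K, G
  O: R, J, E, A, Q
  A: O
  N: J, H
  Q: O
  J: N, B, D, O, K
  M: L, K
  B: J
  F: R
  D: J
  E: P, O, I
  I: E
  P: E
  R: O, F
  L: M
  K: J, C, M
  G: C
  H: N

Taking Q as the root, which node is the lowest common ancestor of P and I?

E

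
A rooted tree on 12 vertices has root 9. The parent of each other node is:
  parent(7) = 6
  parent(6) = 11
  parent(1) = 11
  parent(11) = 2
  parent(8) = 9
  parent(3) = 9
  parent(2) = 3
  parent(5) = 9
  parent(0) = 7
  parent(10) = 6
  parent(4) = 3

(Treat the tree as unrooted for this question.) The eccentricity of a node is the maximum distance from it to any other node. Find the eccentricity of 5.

A farthest node from 5 is 0.
The path 5–9–3–2–11–6–7–0 has 7 edges.

7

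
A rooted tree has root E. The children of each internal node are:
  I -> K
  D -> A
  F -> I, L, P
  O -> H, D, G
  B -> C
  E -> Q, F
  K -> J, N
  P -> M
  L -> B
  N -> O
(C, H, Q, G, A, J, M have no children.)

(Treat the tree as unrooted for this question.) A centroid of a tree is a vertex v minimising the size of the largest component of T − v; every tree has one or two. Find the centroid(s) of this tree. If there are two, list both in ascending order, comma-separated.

If I is removed the pieces have sizes 8, 8, all ≤ ⌊17/2⌋ = 8.
No neighbour of I does as well, so I is the unique centroid.

I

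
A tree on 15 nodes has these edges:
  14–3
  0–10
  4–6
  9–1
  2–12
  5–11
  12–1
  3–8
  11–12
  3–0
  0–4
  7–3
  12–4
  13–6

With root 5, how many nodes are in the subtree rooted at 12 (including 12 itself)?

13

12's subtree: {12, 2, 4, 1, 0, 6, 9, 3, 10, 13, 8, 7, 14}, size 13.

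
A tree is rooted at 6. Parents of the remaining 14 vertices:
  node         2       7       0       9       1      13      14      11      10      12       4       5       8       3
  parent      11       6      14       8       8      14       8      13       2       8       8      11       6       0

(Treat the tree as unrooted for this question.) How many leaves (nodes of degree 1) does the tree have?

Degree-1 nodes: 1, 3, 4, 5, 7, 9, 10, 12 — 8 of them.

8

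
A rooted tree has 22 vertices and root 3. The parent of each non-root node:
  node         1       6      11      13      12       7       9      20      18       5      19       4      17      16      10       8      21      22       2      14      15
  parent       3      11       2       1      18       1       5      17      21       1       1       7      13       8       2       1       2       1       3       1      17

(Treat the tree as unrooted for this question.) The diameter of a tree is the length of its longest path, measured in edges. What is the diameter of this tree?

8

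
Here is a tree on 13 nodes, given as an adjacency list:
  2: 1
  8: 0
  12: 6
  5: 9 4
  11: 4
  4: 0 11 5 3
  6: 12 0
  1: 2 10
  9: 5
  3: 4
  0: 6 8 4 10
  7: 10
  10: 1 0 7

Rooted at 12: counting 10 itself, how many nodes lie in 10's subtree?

10's subtree: {10, 1, 7, 2}, size 4.

4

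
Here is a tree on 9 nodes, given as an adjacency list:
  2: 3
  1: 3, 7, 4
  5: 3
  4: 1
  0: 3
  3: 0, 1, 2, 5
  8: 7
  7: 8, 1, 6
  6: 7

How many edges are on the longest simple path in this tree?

4

BFS from 6 reaches 5 last, at distance 4; BFS from 5 confirms no node is farther.
Path: 6–7–1–3–5.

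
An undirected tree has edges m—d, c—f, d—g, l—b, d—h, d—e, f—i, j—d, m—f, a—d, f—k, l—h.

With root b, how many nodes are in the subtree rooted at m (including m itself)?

Descendants of m (including itself): m, f, i, c, k. That's 5.

5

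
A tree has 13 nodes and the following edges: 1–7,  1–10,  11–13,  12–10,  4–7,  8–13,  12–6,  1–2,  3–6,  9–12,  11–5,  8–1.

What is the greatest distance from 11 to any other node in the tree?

Distances from 11 peak at 7, attained at 3.
11-13-8-1-10-12-6-3

7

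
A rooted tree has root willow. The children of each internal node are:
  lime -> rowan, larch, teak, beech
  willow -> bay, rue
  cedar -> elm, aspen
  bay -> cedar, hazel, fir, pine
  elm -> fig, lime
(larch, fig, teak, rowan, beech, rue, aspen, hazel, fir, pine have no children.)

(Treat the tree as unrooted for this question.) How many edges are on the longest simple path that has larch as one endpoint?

6

Distances from larch peak at 6, attained at rue.
larch–lime–elm–cedar–bay–willow–rue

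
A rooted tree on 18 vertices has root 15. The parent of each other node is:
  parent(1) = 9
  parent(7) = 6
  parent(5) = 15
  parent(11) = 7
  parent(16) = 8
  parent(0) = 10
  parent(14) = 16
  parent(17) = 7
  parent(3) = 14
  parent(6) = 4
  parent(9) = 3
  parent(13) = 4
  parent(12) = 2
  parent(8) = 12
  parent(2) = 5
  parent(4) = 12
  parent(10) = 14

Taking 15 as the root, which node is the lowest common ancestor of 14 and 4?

14's ancestor chain is 14, 16, 8, 12, 2, 5, 15 and 4's is 4, 12, 2, 5, 15; they first meet at 12.

12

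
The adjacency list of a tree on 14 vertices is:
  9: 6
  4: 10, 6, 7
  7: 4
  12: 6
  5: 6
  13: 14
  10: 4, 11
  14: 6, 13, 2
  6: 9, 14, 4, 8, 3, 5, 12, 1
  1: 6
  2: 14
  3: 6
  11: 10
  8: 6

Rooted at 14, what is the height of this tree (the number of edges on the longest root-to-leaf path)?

4

The longest root-to-leaf path is 14–6–4–10–11 (4 edges).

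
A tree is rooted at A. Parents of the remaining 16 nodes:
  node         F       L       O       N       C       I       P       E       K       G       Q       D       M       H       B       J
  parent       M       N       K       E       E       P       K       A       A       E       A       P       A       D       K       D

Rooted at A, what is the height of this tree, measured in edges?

4

A deepest node is H, reached by A–K–P–D–H.
That path has 4 edges, so the height is 4.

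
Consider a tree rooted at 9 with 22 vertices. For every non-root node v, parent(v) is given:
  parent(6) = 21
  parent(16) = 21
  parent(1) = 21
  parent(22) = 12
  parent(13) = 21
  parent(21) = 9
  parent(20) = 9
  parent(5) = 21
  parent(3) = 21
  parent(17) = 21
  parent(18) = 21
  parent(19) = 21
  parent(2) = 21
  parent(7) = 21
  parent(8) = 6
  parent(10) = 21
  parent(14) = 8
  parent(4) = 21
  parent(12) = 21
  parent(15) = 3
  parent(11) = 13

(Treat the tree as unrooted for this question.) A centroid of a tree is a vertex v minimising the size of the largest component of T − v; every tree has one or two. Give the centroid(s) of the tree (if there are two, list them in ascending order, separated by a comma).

21

Removing 21 splits the tree into components of sizes 3, 2, 2, 2, 2, 1, 1, 1, 1, 1, 1, 1, 1, 1, 1; the largest is 3 ≤ ⌊22/2⌋ = 11.
Every other node leaves some component of size > 11, so the centroid is unique.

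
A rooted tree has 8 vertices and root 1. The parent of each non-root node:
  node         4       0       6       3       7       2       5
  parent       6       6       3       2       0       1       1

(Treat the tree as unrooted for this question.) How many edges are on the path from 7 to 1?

5

Walking from 7: 7–0–6–3–2–1. Length 5.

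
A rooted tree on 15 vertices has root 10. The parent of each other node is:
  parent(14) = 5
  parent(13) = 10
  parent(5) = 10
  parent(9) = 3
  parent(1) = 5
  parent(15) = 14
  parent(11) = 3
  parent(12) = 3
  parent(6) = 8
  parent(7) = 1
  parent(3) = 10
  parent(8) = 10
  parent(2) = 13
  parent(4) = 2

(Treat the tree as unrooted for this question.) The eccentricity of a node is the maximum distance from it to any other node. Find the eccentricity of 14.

5

A farthest node from 14 is 4.
The path 14 – 5 – 10 – 13 – 2 – 4 has 5 edges.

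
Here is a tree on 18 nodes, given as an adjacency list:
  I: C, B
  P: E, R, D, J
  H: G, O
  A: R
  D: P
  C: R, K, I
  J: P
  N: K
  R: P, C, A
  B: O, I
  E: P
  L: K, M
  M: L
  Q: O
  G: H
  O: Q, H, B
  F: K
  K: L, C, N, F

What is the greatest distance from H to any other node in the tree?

The node farthest from H is E (D, M, J also at distance 7), via H-O-B-I-C-R-P-E — 7 edges.

7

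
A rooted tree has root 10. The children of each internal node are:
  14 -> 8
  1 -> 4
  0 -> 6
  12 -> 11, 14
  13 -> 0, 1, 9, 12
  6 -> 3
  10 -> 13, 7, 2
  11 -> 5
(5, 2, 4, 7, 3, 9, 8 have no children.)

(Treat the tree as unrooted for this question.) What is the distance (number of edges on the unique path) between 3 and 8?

The path is 3 – 6 – 0 – 13 – 12 – 14 – 8, which has 6 edges.

6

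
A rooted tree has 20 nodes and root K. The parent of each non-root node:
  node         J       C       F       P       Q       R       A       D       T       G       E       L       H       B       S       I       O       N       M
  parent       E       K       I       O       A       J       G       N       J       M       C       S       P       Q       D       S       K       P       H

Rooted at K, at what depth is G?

K → O → P → H → M → G — 5 edges.

5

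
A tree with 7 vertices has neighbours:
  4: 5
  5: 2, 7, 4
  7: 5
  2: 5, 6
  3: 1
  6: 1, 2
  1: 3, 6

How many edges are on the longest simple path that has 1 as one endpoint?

4

Distances from 1 peak at 4, attained at 7 (4 also at distance 4).
1–6–2–5–7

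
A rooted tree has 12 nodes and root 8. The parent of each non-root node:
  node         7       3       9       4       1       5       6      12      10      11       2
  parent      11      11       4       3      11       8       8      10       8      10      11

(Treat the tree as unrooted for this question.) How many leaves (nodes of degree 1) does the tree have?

Degree-1 nodes: 1, 2, 5, 6, 7, 9, 12 — 7 of them.

7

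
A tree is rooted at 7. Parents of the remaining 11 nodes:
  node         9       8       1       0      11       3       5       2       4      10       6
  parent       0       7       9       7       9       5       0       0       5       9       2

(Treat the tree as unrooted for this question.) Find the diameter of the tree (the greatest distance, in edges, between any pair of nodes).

4

BFS from 10 reaches 4 last, at distance 4; BFS from 4 confirms no node is farther.
Path: 10-9-0-5-4.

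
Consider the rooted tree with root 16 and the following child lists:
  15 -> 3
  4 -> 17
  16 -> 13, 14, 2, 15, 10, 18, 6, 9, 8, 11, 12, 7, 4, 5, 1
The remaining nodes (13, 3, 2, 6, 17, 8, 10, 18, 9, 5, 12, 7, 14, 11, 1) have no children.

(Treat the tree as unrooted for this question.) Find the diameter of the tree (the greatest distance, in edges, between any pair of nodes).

4

BFS from 3 reaches 17 last, at distance 4; BFS from 17 confirms no node is farther.
Path: 3-15-16-4-17.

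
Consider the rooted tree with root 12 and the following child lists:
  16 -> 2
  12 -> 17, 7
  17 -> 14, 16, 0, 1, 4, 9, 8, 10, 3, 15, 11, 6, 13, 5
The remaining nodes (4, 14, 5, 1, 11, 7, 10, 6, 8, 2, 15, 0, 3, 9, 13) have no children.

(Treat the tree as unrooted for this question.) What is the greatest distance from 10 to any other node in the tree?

3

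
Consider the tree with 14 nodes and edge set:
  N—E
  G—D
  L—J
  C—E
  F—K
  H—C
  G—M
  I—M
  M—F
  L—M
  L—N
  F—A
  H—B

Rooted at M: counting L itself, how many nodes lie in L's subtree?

The subtree rooted at L contains: L, J, N, E, C, H, B — 7 nodes.

7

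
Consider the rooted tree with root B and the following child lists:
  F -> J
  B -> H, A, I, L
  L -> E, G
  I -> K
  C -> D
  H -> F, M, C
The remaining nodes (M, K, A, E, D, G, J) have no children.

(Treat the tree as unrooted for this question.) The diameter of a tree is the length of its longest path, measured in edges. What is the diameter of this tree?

Starting from D, a farthest node is G at distance 5.
One longest path: D - C - H - B - L - G.
So the diameter is 5.

5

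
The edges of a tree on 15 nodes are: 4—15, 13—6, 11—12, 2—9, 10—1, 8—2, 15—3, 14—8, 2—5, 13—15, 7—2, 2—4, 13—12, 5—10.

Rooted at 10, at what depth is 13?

5

10–5–2–4–15–13 — 5 edges.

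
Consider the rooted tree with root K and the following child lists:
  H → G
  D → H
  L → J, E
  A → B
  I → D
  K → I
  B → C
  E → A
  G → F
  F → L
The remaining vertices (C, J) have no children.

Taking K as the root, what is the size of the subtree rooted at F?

The subtree rooted at F contains: F, L, J, E, A, B, C — 7 nodes.

7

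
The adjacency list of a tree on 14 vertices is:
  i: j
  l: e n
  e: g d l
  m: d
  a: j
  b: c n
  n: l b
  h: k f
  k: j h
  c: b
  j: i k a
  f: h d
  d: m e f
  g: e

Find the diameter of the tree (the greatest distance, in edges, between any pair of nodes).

BFS from i reaches c last, at distance 10; BFS from c confirms no node is farther.
Path: i-j-k-h-f-d-e-l-n-b-c.

10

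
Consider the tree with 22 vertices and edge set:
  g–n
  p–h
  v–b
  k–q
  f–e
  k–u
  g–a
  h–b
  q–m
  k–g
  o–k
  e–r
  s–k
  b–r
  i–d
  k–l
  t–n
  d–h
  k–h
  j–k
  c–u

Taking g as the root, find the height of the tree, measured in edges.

A deepest node is f, reached by g–k–h–b–r–e–f.
That path has 6 edges, so the height is 6.

6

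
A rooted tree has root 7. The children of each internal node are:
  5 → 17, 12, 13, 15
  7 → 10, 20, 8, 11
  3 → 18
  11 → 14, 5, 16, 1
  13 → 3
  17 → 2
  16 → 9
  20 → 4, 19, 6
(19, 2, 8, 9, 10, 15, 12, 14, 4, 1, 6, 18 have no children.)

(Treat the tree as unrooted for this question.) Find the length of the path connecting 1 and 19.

4

Walking from 1: 1–11–7–20–19. Length 4.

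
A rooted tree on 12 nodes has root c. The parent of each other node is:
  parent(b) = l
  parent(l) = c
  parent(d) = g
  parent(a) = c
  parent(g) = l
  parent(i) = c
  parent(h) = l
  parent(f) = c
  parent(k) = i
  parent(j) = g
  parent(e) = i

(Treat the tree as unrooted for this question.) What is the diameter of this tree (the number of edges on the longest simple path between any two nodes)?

5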